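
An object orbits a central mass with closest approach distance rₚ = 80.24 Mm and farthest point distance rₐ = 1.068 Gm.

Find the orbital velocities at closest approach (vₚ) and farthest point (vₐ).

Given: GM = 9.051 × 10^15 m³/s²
rₚ = 80.24 Mm = 8.024 × 10^7 m
rₐ = 1.068 Gm = 1.068 × 10^9 m
GM = 9.051 × 10^15 m³/s²
a = (rₚ + rₐ)/2 = 5.7412 × 10^8 m
Vis-viva: v² = GM (2/r − 1/a)
vₚ² = 9.051 × 10^15 × (2.49252 × 10^-8 − 1.7418 × 10^-9) = 2.09833 × 10^8 m²/s²
vₚ = 14485.6 m/s ≈ 14.49 km/s
vₐ² = 9.051 × 10^15 × (1.87266 × 10^-9 − 1.7418 × 10^-9) = 1.18444 × 10^6 m²/s²
vₐ = 1088.32 m/s ≈ 1.088 km/s

Final answer: vₚ = 14.49 km/s, vₐ = 1.088 km/s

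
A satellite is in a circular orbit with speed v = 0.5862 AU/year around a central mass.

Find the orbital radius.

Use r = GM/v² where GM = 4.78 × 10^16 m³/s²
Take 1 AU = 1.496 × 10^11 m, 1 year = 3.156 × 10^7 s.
v = 0.5862 AU/year = 2778.69 m/s
GM = 4.78 × 10^16 m³/s²
v² = 7.72113 × 10^6 m²/s²
r = GM/v² = (4.78 × 10^16) / (7.72113 × 10^6) = 6.1908 × 10^9 m ≈ 0.04138 AU

Final answer: 0.04138 AU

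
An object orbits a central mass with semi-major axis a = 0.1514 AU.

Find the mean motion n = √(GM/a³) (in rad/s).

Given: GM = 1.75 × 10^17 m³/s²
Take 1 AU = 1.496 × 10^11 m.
a = 0.1514 AU = 2.26494 × 10^10 m
GM = 1.75 × 10^17 m³/s²
a³ = 1.16191 × 10^31 m³
GM/a³ = (1.75 × 10^17) / (1.16191 × 10^31) = 1.50614 × 10^-14 s⁻²
n = √(GM/a³) = 1.22725 × 10^-7 rad/s ≈ 1.227 × 10^-7 rad/s

Final answer: n = 1.227 × 10^-7 rad/s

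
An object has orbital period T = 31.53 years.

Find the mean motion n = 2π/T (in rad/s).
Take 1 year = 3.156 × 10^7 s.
T = 31.53 years = 9.95087 × 10^8 s
n = 2π / (9.95087 × 10^8 s) = 6.31421 × 10^-9 rad/s ≈ 6.314 × 10^-9 rad/s

Final answer: n = 6.314 × 10^-9 rad/s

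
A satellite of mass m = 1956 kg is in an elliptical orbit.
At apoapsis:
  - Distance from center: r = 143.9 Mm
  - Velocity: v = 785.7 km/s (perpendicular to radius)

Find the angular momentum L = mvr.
r = 143.9 Mm = 1.439 × 10^8 m
v = 785.7 km/s = 785700 m/s
vr = 785700 × 1.439 × 10^8 = 1.13062 × 10^14 m²/s
L = m × vr = 1956 × 1.13062 × 10^14 = 2.2115 × 10^17 kg·m²/s ≈ 2.211 × 10^17 kg·m²/s

Final answer: L = 2.211 × 10^17 kg·m²/s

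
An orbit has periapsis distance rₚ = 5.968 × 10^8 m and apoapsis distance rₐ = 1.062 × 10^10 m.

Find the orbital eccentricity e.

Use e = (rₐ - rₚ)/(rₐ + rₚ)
rₚ = 5.968 × 10^8 m
rₐ = 1.062 × 10^10 m
rₐ − rₚ = 1.00232 × 10^10 m
rₐ + rₚ = 1.12168 × 10^10 m
e = (rₐ − rₚ)/(rₐ + rₚ) = 0.893588

Final answer: e = 0.8936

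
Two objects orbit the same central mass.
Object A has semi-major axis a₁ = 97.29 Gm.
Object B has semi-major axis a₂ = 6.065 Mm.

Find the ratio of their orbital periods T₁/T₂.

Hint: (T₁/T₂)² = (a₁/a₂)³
a₁ = 97.29 Gm = 9.729 × 10^10 m
a₂ = 6.065 Mm = 6.065 × 10^6 m
a₁/a₂ = 16041.2
T₁/T₂ = (a₁/a₂)^(3/2) = (16041.2)^1.5 = 2.03168 × 10^6

Final answer: T₁/T₂ = 2.032 × 10^6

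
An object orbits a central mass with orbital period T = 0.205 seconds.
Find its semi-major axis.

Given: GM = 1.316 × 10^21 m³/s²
T = 0.205 seconds
GM = 1.316 × 10^21 m³/s²
Kepler's third law: a³ = GM T² / (4π²)
T² = 0.042025 s²
a³ = (1.316 × 10^21) × 0.042025 / (4π²) = 1.40089 × 10^18 m³
a = (a³)^(1/3) = 1.11893 × 10^6 m ≈ 1.119 Mm

Final answer: 1.119 Mm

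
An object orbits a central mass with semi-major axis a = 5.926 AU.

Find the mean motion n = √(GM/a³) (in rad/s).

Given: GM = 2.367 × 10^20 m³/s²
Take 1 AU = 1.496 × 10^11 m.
a = 5.926 AU = 8.8653 × 10^11 m
GM = 2.367 × 10^20 m³/s²
a³ = 6.96754 × 10^35 m³
GM/a³ = (2.367 × 10^20) / (6.96754 × 10^35) = 3.39718 × 10^-16 s⁻²
n = √(GM/a³) = 1.84314 × 10^-8 rad/s ≈ 1.843 × 10^-8 rad/s

Final answer: n = 1.843 × 10^-8 rad/s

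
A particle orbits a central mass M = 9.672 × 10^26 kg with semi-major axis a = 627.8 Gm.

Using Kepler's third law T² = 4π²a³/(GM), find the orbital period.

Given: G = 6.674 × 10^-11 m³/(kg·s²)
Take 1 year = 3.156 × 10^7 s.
M = 9.672 × 10^26 kg
GM = G × M = 6.674 × 10^-11 × 9.672 × 10^26 = 6.45509 × 10^16 m³/s²
a = 627.8 Gm = 6.278 × 10^11 m
a³ = 2.47437 × 10^35 m³
T = 2π √(a³/GM) = 2π √((2.47437 × 10^35) / (6.45509 × 10^16)) = 2π × 1.95786 × 10^9 s
T = 1.23016 × 10^10 s ≈ 389.8 years

Final answer: 389.8 years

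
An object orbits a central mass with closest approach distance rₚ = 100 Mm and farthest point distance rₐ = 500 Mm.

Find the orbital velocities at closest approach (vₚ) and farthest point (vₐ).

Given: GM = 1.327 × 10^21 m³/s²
rₚ = 100 Mm = 1 × 10^8 m
rₐ = 500 Mm = 5 × 10^8 m
GM = 1.327 × 10^21 m³/s²
a = (rₚ + rₐ)/2 = 3 × 10^8 m
Vis-viva: v² = GM (2/r − 1/a)
vₚ² = 1.327 × 10^21 × (2 × 10^-8 − 3.33333 × 10^-9) = 2.21167 × 10^13 m²/s²
vₚ = 4.70284 × 10^6 m/s ≈ 4703 km/s
vₐ² = 1.327 × 10^21 × (4 × 10^-9 − 3.33333 × 10^-9) = 8.84667 × 10^11 m²/s²
vₐ = 940567 m/s ≈ 940.6 km/s

Final answer: vₚ = 4703 km/s, vₐ = 940.6 km/s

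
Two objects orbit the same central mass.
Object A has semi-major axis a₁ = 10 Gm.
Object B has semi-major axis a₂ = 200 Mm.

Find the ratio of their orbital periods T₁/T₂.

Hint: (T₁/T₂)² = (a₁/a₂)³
a₁ = 10 Gm = 1 × 10^10 m
a₂ = 200 Mm = 2 × 10^8 m
a₁/a₂ = 50
T₁/T₂ = (a₁/a₂)^(3/2) = (50)^1.5 = 353.553

Final answer: T₁/T₂ = 353.6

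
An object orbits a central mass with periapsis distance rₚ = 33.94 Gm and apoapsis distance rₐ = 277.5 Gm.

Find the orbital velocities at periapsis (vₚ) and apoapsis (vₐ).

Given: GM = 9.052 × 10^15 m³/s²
rₚ = 33.94 Gm = 3.394 × 10^10 m
rₐ = 277.5 Gm = 2.775 × 10^11 m
GM = 9.052 × 10^15 m³/s²
a = (rₚ + rₐ)/2 = 1.5572 × 10^11 m
Vis-viva: v² = GM (2/r − 1/a)
vₚ² = 9.052 × 10^15 × (5.89275 × 10^-11 − 6.42178 × 10^-12) = 475282 m²/s²
vₚ = 689.407 m/s ≈ 689.4 m/s
vₐ² = 9.052 × 10^15 × (7.20721 × 10^-12 − 6.42178 × 10^-12) = 7109.66 m²/s²
vₐ = 84.3188 m/s ≈ 84.32 m/s

Final answer: vₚ = 689.4 m/s, vₐ = 84.32 m/s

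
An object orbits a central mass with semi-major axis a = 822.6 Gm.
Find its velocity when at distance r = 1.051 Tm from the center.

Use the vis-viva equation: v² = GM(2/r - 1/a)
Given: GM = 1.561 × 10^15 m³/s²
a = 822.6 Gm = 8.226 × 10^11 m
r = 1.051 Tm = 1.051 × 10^12 m
GM = 1.561 × 10^15 m³/s²
2/r − 1/a = 1.90295 × 10^-12 − 1.21566 × 10^-12 = 6.87292 × 10^-13 m⁻¹
v² = GM (2/r − 1/a) = 1072.86 m²/s²
v = 32.7546 m/s ≈ 32.75 m/s

Final answer: 32.75 m/s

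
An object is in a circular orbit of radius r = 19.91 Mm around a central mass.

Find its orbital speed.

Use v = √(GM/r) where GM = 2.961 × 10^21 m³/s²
r = 19.91 Mm = 1.991 × 10^7 m
GM = 2.961 × 10^21 m³/s²
GM/r = (2.961 × 10^21) / (1.991 × 10^7) = 1.48719 × 10^14 m²/s²
v = √(GM/r) = 1.2195 × 10^7 m/s ≈ 1.22 × 10^4 km/s

Final answer: 1.22 × 10^4 km/s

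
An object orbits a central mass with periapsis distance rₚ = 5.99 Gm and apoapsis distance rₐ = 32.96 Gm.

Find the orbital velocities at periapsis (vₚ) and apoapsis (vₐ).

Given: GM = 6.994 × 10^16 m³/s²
rₚ = 5.99 Gm = 5.99 × 10^9 m
rₐ = 32.96 Gm = 3.296 × 10^10 m
GM = 6.994 × 10^16 m³/s²
a = (rₚ + rₐ)/2 = 1.9475 × 10^10 m
Vis-viva: v² = GM (2/r − 1/a)
vₚ² = 6.994 × 10^16 × (3.3389 × 10^-10 − 5.13479 × 10^-11) = 1.9761 × 10^7 m²/s²
vₚ = 4445.33 m/s ≈ 4.445 km/s
vₐ² = 6.994 × 10^16 × (6.06796 × 10^-11 − 5.13479 × 10^-11) = 652661 m²/s²
vₐ = 807.874 m/s ≈ 807.9 m/s

Final answer: vₚ = 4.445 km/s, vₐ = 807.9 m/s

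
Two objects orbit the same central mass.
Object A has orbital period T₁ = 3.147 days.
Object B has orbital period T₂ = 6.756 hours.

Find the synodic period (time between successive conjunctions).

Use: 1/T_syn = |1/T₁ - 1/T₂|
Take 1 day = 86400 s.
T₁ = 3.147 days = 271901 s
T₂ = 6.756 hours = 24321.6 s
1/T₁ = 3.67781 × 10^-6 s⁻¹
1/T₂ = 4.11157 × 10^-5 s⁻¹
|1/T₁ − 1/T₂| = 3.74379 × 10^-5 s⁻¹
T_syn = 1 / |1/T₁ − 1/T₂| = 26710.9 s ≈ 7.42 hours

Final answer: T_syn = 7.42 hours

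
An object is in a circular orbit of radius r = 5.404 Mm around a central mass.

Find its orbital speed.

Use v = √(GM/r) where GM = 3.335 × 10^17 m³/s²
r = 5.404 Mm = 5.404 × 10^6 m
GM = 3.335 × 10^17 m³/s²
GM/r = (3.335 × 10^17) / (5.404 × 10^6) = 6.17135 × 10^10 m²/s²
v = √(GM/r) = 248422 m/s ≈ 248.4 km/s

Final answer: 248.4 km/s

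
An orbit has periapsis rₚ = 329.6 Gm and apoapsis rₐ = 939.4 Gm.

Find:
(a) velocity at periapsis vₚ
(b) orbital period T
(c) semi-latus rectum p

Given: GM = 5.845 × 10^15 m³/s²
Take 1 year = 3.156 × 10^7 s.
rₚ = 329.6 Gm = 3.296 × 10^11 m
rₐ = 939.4 Gm = 9.394 × 10^11 m
GM = 5.845 × 10^15 m³/s²
a = (rₚ + rₐ)/2 = 6.345 × 10^11 m
e = (rₐ − rₚ)/(rₐ + rₚ) = (6.098 × 10^11) / (1.269 × 10^12) = 0.480536
(a) vₚ² = GM (2/rₚ − 1/a) = 5.845 × 10^15 × (6.06796 × 10^-12 − 1.57604 × 10^-12) = 26255.3 m²/s²;  vₚ = 162.035 m/s ≈ 162 m/s
(b) a³ = 2.55444 × 10^35 m³;  T = 2π √(a³/GM) = 2π × 6.61082 × 10^9 s = 4.1537 × 10^10 s ≈ 1316 years
(c) 1 − e² = 0.769085;  p = a(1 − e²) = 6.345 × 10^11 × 0.769085 = 4.87985 × 10^11 m ≈ 488 Gm

Final answer:
(a) velocity at periapsis vₚ = 162 m/s
(b) orbital period T = 1316 years
(c) semi-latus rectum p = 488 Gm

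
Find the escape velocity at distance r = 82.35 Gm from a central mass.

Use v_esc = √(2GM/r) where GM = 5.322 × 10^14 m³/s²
r = 82.35 Gm = 8.235 × 10^10 m
GM = 5.322 × 10^14 m³/s²
2GM/r = 2 × (5.322 × 10^14) / (8.235 × 10^10) = 12925.3 m²/s²
v_esc = √(2GM/r) = 113.69 m/s ≈ 113.7 m/s

Final answer: 113.7 m/s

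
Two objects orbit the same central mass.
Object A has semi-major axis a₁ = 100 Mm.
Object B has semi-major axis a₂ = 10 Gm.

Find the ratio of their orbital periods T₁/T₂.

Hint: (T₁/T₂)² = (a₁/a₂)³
a₁ = 100 Mm = 1 × 10^8 m
a₂ = 10 Gm = 1 × 10^10 m
a₁/a₂ = 0.01
T₁/T₂ = (a₁/a₂)^(3/2) = (0.01)^1.5 = 0.001

Final answer: T₁/T₂ = 0.001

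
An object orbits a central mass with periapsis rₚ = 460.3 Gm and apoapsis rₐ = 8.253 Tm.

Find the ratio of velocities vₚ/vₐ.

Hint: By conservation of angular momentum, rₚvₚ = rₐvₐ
rₚ = 460.3 Gm = 4.603 × 10^11 m
rₐ = 8.253 Tm = 8.253 × 10^12 m
rₚvₚ = rₐvₐ  ⇒  vₚ/vₐ = rₐ/rₚ
vₚ/vₐ = (8.253 × 10^12) / (4.603 × 10^11) = 17.9296

Final answer: vₚ/vₐ = 17.93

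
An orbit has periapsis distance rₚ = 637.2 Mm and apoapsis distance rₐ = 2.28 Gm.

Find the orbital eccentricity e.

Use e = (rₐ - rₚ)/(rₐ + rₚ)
rₚ = 637.2 Mm = 6.372 × 10^8 m
rₐ = 2.28 Gm = 2.28 × 10^9 m
rₐ − rₚ = 1.6428 × 10^9 m
rₐ + rₚ = 2.9172 × 10^9 m
e = (rₐ − rₚ)/(rₐ + rₚ) = 0.563143

Final answer: e = 0.5631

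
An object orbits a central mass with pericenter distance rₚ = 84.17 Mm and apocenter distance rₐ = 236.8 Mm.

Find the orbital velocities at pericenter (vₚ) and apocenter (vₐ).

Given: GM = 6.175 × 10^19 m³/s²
rₚ = 84.17 Mm = 8.417 × 10^7 m
rₐ = 236.8 Mm = 2.368 × 10^8 m
GM = 6.175 × 10^19 m³/s²
a = (rₚ + rₐ)/2 = 1.60485 × 10^8 m
Vis-viva: v² = GM (2/r − 1/a)
vₚ² = 6.175 × 10^19 × (2.37614 × 10^-8 − 6.23111 × 10^-9) = 1.0825 × 10^12 m²/s²
vₚ = 1.04043 × 10^6 m/s ≈ 1040 km/s
vₐ² = 6.175 × 10^19 × (8.44595 × 10^-9 − 6.23111 × 10^-9) = 1.36766 × 10^11 m²/s²
vₐ = 369819 m/s ≈ 369.8 km/s

Final answer: vₚ = 1040 km/s, vₐ = 369.8 km/s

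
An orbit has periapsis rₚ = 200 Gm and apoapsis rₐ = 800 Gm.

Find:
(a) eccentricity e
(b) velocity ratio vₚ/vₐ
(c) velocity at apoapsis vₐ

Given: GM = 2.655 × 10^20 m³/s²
rₚ = 200 Gm = 2 × 10^11 m
rₐ = 800 Gm = 8 × 10^11 m
GM = 2.655 × 10^20 m³/s²
a = (rₚ + rₐ)/2 = 5 × 10^11 m
e = (rₐ − rₚ)/(rₐ + rₚ) = (6 × 10^11) / (1 × 10^12) = 0.6
(a) e = 0.6 ≈ 0.6
(b) vₚ/vₐ = rₐ/rₚ (angular momentum) = (8 × 10^11) / (2 × 10^11) = 4 ≈ 4
(c) vₐ² = GM (2/rₐ − 1/a) = 2.655 × 10^20 × (2.5 × 10^-12 − 2 × 10^-12) = 1.3275 × 10^8 m²/s²;  vₐ = 11521.7 m/s ≈ 11.52 km/s

Final answer:
(a) eccentricity e = 0.6
(b) velocity ratio vₚ/vₐ = 4
(c) velocity at apoapsis vₐ = 11.52 km/s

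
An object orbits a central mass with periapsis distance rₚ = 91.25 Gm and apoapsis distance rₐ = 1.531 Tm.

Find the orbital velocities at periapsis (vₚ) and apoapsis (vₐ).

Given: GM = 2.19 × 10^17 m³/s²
rₚ = 91.25 Gm = 9.125 × 10^10 m
rₐ = 1.531 Tm = 1.531 × 10^12 m
GM = 2.19 × 10^17 m³/s²
a = (rₚ + rₐ)/2 = 8.11125 × 10^11 m
Vis-viva: v² = GM (2/r − 1/a)
vₚ² = 2.19 × 10^17 × (2.19178 × 10^-11 − 1.23286 × 10^-12) = 4.53 × 10^6 m²/s²
vₚ = 2128.38 m/s ≈ 2.128 km/s
vₐ² = 2.19 × 10^17 × (1.30634 × 10^-12 − 1.23286 × 10^-12) = 16092.1 m²/s²
vₐ = 126.855 m/s ≈ 126.9 m/s

Final answer: vₚ = 2.128 km/s, vₐ = 126.9 m/s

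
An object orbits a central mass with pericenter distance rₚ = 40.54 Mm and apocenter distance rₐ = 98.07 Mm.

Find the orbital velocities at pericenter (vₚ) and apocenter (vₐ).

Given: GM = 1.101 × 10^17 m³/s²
rₚ = 40.54 Mm = 4.054 × 10^7 m
rₐ = 98.07 Mm = 9.807 × 10^7 m
GM = 1.101 × 10^17 m³/s²
a = (rₚ + rₐ)/2 = 6.9305 × 10^7 m
Vis-viva: v² = GM (2/r − 1/a)
vₚ² = 1.101 × 10^17 × (4.9334 × 10^-8 − 1.4429 × 10^-8) = 3.84304 × 10^9 m²/s²
vₚ = 61992.3 m/s ≈ 61.99 km/s
vₐ² = 1.101 × 10^17 × (2.03936 × 10^-8 − 1.4429 × 10^-8) = 6.56705 × 10^8 m²/s²
vₐ = 25626.3 m/s ≈ 25.63 km/s

Final answer: vₚ = 61.99 km/s, vₐ = 25.63 km/s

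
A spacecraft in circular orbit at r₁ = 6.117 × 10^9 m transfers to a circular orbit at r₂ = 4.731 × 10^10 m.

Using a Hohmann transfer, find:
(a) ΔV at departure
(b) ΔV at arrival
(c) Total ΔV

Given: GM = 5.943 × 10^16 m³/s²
r₁ = 6.117 × 10^9 m
r₂ = 4.731 × 10^10 m
GM = 5.943 × 10^16 m³/s²
Transfer ellipse: a_t = (r₁ + r₂)/2 = 2.67135 × 10^10 m
Circular speed at r₁: v₁ = √(GM/r₁) = 3116.98 m/s
Transfer speed at r₁ (periapsis): v₁ₜ = √(GM(2/r₁ − 1/a_t)) = 4148.06 m/s
(a) ΔV₁ = v₁ₜ − v₁ = 1031.08 m/s ≈ 1.031 km/s
Circular speed at r₂: v₂ = √(GM/r₂) = 1120.8 m/s
Transfer speed at r₂ (apoapsis): v₂ₜ = √(GM(2/r₂ − 1/a_t)) = 536.328 m/s
(b) ΔV₂ = v₂ − v₂ₜ = 584.468 m/s ≈ 584.5 m/s
(c) ΔV_total = ΔV₁ + ΔV₂ = 1615.55 m/s ≈ 1.616 km/s

Final answer:
(a) ΔV₁ = 1.031 km/s
(b) ΔV₂ = 584.5 m/s
(c) ΔV_total = 1.616 km/s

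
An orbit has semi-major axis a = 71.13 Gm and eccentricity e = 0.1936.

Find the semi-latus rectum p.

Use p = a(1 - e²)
a = 71.13 Gm = 7.113 × 10^10 m
e = 0.1936,  e² = 0.037481,  1 − e² = 0.962519
p = a(1 − e²) = 7.113 × 10^10 m × 0.962519 = 6.8464 × 10^10 m ≈ 68.46 Gm

Final answer: p = 68.46 Gm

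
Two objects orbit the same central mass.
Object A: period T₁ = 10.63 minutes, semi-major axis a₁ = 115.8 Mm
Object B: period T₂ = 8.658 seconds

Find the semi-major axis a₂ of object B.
T₁ = 10.63 minutes = 637.8 s
T₂ = 8.658 seconds
a₁ = 115.8 Mm = 1.158 × 10^8 m
Kepler's third law: (T₂/T₁)² = (a₂/a₁)³  ⇒  a₂ = a₁ (T₂/T₁)^(2/3)
T₂/T₁ = 0.0135748
(T₂/T₁)^(2/3) = 0.0569056
a₂ = 1.158 × 10^8 m × 0.0569056 = 6.58967 × 10^6 m ≈ 6.59 Mm

Final answer: a₂ = 6.59 Mm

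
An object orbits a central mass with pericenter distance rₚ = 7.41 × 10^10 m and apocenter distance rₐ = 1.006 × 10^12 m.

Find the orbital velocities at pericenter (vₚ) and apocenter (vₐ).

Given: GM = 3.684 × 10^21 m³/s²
rₚ = 7.41 × 10^10 m
rₐ = 1.006 × 10^12 m
GM = 3.684 × 10^21 m³/s²
a = (rₚ + rₐ)/2 = 5.4005 × 10^11 m
Vis-viva: v² = GM (2/r − 1/a)
vₚ² = 3.684 × 10^21 × (2.69906 × 10^-11 − 1.85168 × 10^-12) = 9.26116 × 10^10 m²/s²
vₚ = 304322 m/s ≈ 304.3 km/s
vₐ² = 3.684 × 10^21 × (1.98807 × 10^-12 − 1.85168 × 10^-12) = 5.02465 × 10^8 m²/s²
vₐ = 22415.7 m/s ≈ 22.42 km/s

Final answer: vₚ = 304.3 km/s, vₐ = 22.42 km/s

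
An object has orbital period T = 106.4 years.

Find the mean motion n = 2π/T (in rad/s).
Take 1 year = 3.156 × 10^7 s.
T = 106.4 years = 3.35798 × 10^9 s
n = 2π / (3.35798 × 10^9 s) = 1.87112 × 10^-9 rad/s ≈ 1.871 × 10^-9 rad/s

Final answer: n = 1.871 × 10^-9 rad/s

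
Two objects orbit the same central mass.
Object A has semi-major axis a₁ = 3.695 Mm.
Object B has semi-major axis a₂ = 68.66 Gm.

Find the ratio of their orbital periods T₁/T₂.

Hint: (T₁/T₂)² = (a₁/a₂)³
a₁ = 3.695 Mm = 3.695 × 10^6 m
a₂ = 68.66 Gm = 6.866 × 10^10 m
a₁/a₂ = 5.38159 × 10^-5
T₁/T₂ = (a₁/a₂)^(3/2) = (5.38159 × 10^-5)^1.5 = 3.9479 × 10^-7

Final answer: T₁/T₂ = 3.948 × 10^-7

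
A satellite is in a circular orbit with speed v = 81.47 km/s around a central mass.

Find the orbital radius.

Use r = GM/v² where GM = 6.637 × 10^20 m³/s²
v = 81.47 km/s = 81470 m/s
GM = 6.637 × 10^20 m³/s²
v² = 6.63736 × 10^9 m²/s²
r = GM/v² = (6.637 × 10^20) / (6.63736 × 10^9) = 9.99946 × 10^10 m ≈ 99.99 Gm

Final answer: 99.99 Gm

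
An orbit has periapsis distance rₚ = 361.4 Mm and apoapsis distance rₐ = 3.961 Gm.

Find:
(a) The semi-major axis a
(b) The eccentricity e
rₚ = 361.4 Mm = 3.614 × 10^8 m
rₐ = 3.961 Gm = 3.961 × 10^9 m
(a) a = (rₚ + rₐ)/2 = 2.1612 × 10^9 m ≈ 2.161 Gm
(b) e = (rₐ − rₚ)/(rₐ + rₚ) = (3.5996 × 10^9) / (4.3224 × 10^9) = 0.832778

Final answer:
(a) a = 2.161 Gm
(b) e = 0.8328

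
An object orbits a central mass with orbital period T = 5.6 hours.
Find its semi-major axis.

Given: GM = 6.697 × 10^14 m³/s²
T = 5.6 hours = 20160 s
GM = 6.697 × 10^14 m³/s²
Kepler's third law: a³ = GM T² / (4π²)
T² = 4.06426 × 10^8 s²
a³ = (6.697 × 10^14) × (4.06426 × 10^8) / (4π²) = 6.89448 × 10^21 m³
a = (a³)^(1/3) = 1.90327 × 10^7 m ≈ 1.903 × 10^7 m

Final answer: 1.903 × 10^7 m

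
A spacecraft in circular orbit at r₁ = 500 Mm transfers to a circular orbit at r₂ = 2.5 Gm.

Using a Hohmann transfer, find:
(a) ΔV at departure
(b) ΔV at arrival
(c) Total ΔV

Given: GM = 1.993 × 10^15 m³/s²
r₁ = 500 Mm = 5 × 10^8 m
r₂ = 2.5 Gm = 2.5 × 10^9 m
GM = 1.993 × 10^15 m³/s²
Transfer ellipse: a_t = (r₁ + r₂)/2 = 1.5 × 10^9 m
Circular speed at r₁: v₁ = √(GM/r₁) = 1996.5 m/s
Transfer speed at r₁ (periapsis): v₁ₜ = √(GM(2/r₁ − 1/a_t)) = 2577.47 m/s
(a) ΔV₁ = v₁ₜ − v₁ = 580.97 m/s ≈ 581 m/s
Circular speed at r₂: v₂ = √(GM/r₂) = 892.861 m/s
Transfer speed at r₂ (apoapsis): v₂ₜ = √(GM(2/r₂ − 1/a_t)) = 515.493 m/s
(b) ΔV₂ = v₂ − v₂ₜ = 377.367 m/s ≈ 377.4 m/s
(c) ΔV_total = ΔV₁ + ΔV₂ = 958.337 m/s ≈ 958.3 m/s

Final answer:
(a) ΔV₁ = 581 m/s
(b) ΔV₂ = 377.4 m/s
(c) ΔV_total = 958.3 m/s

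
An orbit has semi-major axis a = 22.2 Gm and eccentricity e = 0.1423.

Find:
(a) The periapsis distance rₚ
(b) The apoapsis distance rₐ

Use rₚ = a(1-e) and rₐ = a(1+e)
a = 22.2 Gm = 2.22 × 10^10 m
e = 0.1423:  1 − e = 0.8577,  1 + e = 1.1423
(a) rₚ = a(1 − e) = 2.22 × 10^10 m × 0.8577 = 1.90409 × 10^10 m ≈ 19.04 Gm
(b) rₐ = a(1 + e) = 2.22 × 10^10 m × 1.1423 = 2.53591 × 10^10 m ≈ 25.36 Gm

Final answer:
(a) rₚ = 19.04 Gm
(b) rₐ = 25.36 Gm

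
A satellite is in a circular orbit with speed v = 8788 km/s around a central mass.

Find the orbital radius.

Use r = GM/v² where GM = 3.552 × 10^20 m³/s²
v = 8788 km/s = 8.788 × 10^6 m/s
GM = 3.552 × 10^20 m³/s²
v² = 7.72289 × 10^13 m²/s²
r = GM/v² = (3.552 × 10^20) / (7.72289 × 10^13) = 4.59931 × 10^6 m ≈ 4.599 Mm

Final answer: 4.599 Mm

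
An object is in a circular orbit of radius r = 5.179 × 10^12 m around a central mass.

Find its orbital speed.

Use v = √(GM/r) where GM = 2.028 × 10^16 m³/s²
r = 5.179 × 10^12 m
GM = 2.028 × 10^16 m³/s²
GM/r = (2.028 × 10^16) / (5.179 × 10^12) = 3915.81 m²/s²
v = √(GM/r) = 62.5765 m/s ≈ 62.58 m/s

Final answer: 62.58 m/s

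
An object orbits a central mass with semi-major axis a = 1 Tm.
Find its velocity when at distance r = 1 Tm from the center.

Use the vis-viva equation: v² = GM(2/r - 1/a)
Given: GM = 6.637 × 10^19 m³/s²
a = 1 Tm = 1 × 10^12 m
r = 1 Tm = 1 × 10^12 m
GM = 6.637 × 10^19 m³/s²
2/r − 1/a = 2 × 10^-12 − 1 × 10^-12 = 1 × 10^-12 m⁻¹
v² = GM (2/r − 1/a) = 6.637 × 10^7 m²/s²
v = 8146.78 m/s ≈ 8.147 km/s

Final answer: 8.147 km/s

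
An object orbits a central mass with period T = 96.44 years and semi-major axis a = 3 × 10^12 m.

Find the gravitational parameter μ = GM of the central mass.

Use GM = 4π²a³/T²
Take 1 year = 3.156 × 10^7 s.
T = 96.44 years = 3.04365 × 10^9 s
a = 3 × 10^12 m
a³ = 2.7 × 10^37 m³
T² = 9.26378 × 10^18 s²
GM = 4π² × (2.7 × 10^37) / (9.26378 × 10^18) = 1.15063 × 10^20 m³/s²
GM ≈ 1.151 × 10^20 m³/s²

Final answer: GM = 1.151 × 10^20 m³/s²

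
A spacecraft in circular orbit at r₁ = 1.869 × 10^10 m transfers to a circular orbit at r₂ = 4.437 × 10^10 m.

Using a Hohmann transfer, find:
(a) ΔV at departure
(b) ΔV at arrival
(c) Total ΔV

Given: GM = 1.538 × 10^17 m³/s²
r₁ = 1.869 × 10^10 m
r₂ = 4.437 × 10^10 m
GM = 1.538 × 10^17 m³/s²
Transfer ellipse: a_t = (r₁ + r₂)/2 = 3.153 × 10^10 m
Circular speed at r₁: v₁ = √(GM/r₁) = 2868.62 m/s
Transfer speed at r₁ (periapsis): v₁ₜ = √(GM(2/r₁ − 1/a_t)) = 3402.96 m/s
(a) ΔV₁ = v₁ₜ − v₁ = 534.332 m/s ≈ 534.3 m/s
Circular speed at r₂: v₂ = √(GM/r₂) = 1861.8 m/s
Transfer speed at r₂ (apoapsis): v₂ₜ = √(GM(2/r₂ − 1/a_t)) = 1433.43 m/s
(b) ΔV₂ = v₂ − v₂ₜ = 428.373 m/s ≈ 428.4 m/s
(c) ΔV_total = ΔV₁ + ΔV₂ = 962.705 m/s ≈ 962.7 m/s

Final answer:
(a) ΔV₁ = 534.3 m/s
(b) ΔV₂ = 428.4 m/s
(c) ΔV_total = 962.7 m/s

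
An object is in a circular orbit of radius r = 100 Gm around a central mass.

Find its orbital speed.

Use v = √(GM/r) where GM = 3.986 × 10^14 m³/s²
r = 100 Gm = 1 × 10^11 m
GM = 3.986 × 10^14 m³/s²
GM/r = (3.986 × 10^14) / (1 × 10^11) = 3986 m²/s²
v = √(GM/r) = 63.1348 m/s ≈ 63.13 m/s

Final answer: 63.13 m/s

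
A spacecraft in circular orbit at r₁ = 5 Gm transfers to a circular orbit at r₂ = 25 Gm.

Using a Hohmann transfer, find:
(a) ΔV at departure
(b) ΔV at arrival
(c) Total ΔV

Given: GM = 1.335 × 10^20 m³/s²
r₁ = 5 Gm = 5 × 10^9 m
r₂ = 25 Gm = 2.5 × 10^10 m
GM = 1.335 × 10^20 m³/s²
Transfer ellipse: a_t = (r₁ + r₂)/2 = 1.5 × 10^10 m
Circular speed at r₁: v₁ = √(GM/r₁) = 163401 m/s
Transfer speed at r₁ (periapsis): v₁ₜ = √(GM(2/r₁ − 1/a_t)) = 210950 m/s
(a) ΔV₁ = v₁ₜ − v₁ = 47548.9 m/s ≈ 47.55 km/s
Circular speed at r₂: v₂ = √(GM/r₂) = 73075.3 m/s
Transfer speed at r₂ (apoapsis): v₂ₜ = √(GM(2/r₂ − 1/a_t)) = 42190 m/s
(b) ΔV₂ = v₂ − v₂ₜ = 30885.3 m/s ≈ 30.89 km/s
(c) ΔV_total = ΔV₁ + ΔV₂ = 78434.1 m/s ≈ 78.43 km/s

Final answer:
(a) ΔV₁ = 47.55 km/s
(b) ΔV₂ = 30.89 km/s
(c) ΔV_total = 78.43 km/s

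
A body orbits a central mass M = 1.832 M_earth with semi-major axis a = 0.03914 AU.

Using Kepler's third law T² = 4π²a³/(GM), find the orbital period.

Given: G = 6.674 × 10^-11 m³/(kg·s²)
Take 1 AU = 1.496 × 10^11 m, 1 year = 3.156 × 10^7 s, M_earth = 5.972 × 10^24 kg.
M = 1.832 M_earth = 1.09407 × 10^25 kg
GM = G × M = 6.674 × 10^-11 × 1.09407 × 10^25 = 7.30183 × 10^14 m³/s²
a = 0.03914 AU = 5.85534 × 10^9 m
a³ = 2.00751 × 10^29 m³
T = 2π √(a³/GM) = 2π √((2.00751 × 10^29) / (7.30183 × 10^14)) = 2π × 1.65811 × 10^7 s
T = 1.04182 × 10^8 s ≈ 3.301 years

Final answer: 3.301 years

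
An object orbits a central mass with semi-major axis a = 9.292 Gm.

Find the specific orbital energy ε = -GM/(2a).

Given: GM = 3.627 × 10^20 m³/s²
a = 9.292 Gm = 9.292 × 10^9 m
GM = 3.627 × 10^20 m³/s²
2a = 1.8584 × 10^10 m
ε = −GM/(2a) = -1.95168 × 10^10 J/kg ≈ -19.52 GJ/kg

Final answer: -19.52 GJ/kg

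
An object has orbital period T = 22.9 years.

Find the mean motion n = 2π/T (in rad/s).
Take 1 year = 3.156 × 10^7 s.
T = 22.9 years = 7.22724 × 10^8 s
n = 2π / (7.22724 × 10^8 s) = 8.69375 × 10^-9 rad/s ≈ 8.694 × 10^-9 rad/s

Final answer: n = 8.694 × 10^-9 rad/s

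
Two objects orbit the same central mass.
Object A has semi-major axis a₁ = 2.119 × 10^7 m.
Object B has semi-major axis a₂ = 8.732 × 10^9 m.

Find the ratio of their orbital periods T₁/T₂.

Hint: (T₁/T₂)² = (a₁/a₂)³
a₁ = 2.119 × 10^7 m
a₂ = 8.732 × 10^9 m
a₁/a₂ = 0.00242671
T₁/T₂ = (a₁/a₂)^(3/2) = (0.00242671)^1.5 = 0.000119543

Final answer: T₁/T₂ = 0.0001195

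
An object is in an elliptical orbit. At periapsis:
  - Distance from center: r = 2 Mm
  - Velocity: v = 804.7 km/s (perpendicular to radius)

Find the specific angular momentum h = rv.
r = 2 Mm = 2 × 10^6 m
v = 804.7 km/s = 804700 m/s
h = rv = 2 × 10^6 × 804700 = 1.6094 × 10^12 m²/s ≈ 1.609 × 10^12 m²/s

Final answer: h = 1.609 × 10^12 m²/s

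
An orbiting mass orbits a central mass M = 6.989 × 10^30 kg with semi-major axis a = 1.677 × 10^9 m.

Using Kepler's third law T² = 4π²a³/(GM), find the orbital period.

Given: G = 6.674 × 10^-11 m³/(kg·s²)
M = 6.989 × 10^30 kg
GM = G × M = 6.674 × 10^-11 × 6.989 × 10^30 = 4.66446 × 10^20 m³/s²
a = 1.677 × 10^9 m
a³ = 4.71628 × 10^27 m³
T = 2π √(a³/GM) = 2π √((4.71628 × 10^27) / (4.66446 × 10^20)) = 2π × 3179.79 s
T = 19979.2 s ≈ 5.55 hours

Final answer: 5.55 hours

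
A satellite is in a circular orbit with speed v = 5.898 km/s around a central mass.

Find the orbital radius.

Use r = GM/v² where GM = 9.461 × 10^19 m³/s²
v = 5.898 km/s = 5898 m/s
GM = 9.461 × 10^19 m³/s²
v² = 3.47864 × 10^7 m²/s²
r = GM/v² = (9.461 × 10^19) / (3.47864 × 10^7) = 2.71974 × 10^12 m ≈ 2.72 Tm

Final answer: 2.72 Tm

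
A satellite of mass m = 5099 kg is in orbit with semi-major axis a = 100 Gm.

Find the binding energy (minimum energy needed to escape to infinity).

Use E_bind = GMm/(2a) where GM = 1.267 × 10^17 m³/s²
a = 100 Gm = 1 × 10^11 m
GM = 1.267 × 10^17 m³/s²
m = 5099 kg
GMm = 1.267 × 10^17 × 5099 = 6.46043 × 10^20 m³·kg/s²
2a = 2 × 10^11 m
E_bind = GMm/(2a) = 3.23022 × 10^9 J ≈ 3.23 GJ

Final answer: 3.23 GJ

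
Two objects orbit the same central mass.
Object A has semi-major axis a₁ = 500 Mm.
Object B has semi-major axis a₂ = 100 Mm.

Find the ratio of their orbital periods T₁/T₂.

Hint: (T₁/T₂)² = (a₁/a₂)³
a₁ = 500 Mm = 5 × 10^8 m
a₂ = 100 Mm = 1 × 10^8 m
a₁/a₂ = 5
T₁/T₂ = (a₁/a₂)^(3/2) = (5)^1.5 = 11.1803

Final answer: T₁/T₂ = 11.18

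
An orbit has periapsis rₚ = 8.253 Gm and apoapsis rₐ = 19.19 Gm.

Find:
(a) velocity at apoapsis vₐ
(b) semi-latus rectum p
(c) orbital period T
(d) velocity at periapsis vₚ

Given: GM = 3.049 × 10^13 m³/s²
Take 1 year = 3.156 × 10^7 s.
rₚ = 8.253 Gm = 8.253 × 10^9 m
rₐ = 19.19 Gm = 1.919 × 10^10 m
GM = 3.049 × 10^13 m³/s²
a = (rₚ + rₐ)/2 = 1.37215 × 10^10 m
e = (rₐ − rₚ)/(rₐ + rₚ) = (1.0937 × 10^10) / (2.7443 × 10^10) = 0.398535
(a) vₐ² = GM (2/rₐ − 1/a) = 3.049 × 10^13 × (1.04221 × 10^-10 − 7.28783 × 10^-11) = 955.636 m²/s²;  vₐ = 30.9134 m/s ≈ 30.91 m/s
(b) 1 − e² = 0.84117;  p = a(1 − e²) = 1.37215 × 10^10 × 0.84117 = 1.15421 × 10^10 m ≈ 11.54 Gm
(c) a³ = 2.58348 × 10^30 m³;  T = 2π √(a³/GM) = 2π × 2.91088 × 10^8 s = 1.82896 × 10^9 s ≈ 57.95 years
(d) vₚ² = GM (2/rₚ − 1/a) = 3.049 × 10^13 × (2.42336 × 10^-10 − 7.28783 × 10^-11) = 5166.77 m²/s²;  vₚ = 71.8802 m/s ≈ 71.88 m/s

Final answer:
(a) velocity at apoapsis vₐ = 30.91 m/s
(b) semi-latus rectum p = 11.54 Gm
(c) orbital period T = 57.95 years
(d) velocity at periapsis vₚ = 71.88 m/s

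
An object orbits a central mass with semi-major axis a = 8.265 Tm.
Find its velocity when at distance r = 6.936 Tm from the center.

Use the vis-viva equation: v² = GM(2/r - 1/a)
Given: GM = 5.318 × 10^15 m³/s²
a = 8.265 Tm = 8.265 × 10^12 m
r = 6.936 Tm = 6.936 × 10^12 m
GM = 5.318 × 10^15 m³/s²
2/r − 1/a = 2.88351 × 10^-13 − 1.20992 × 10^-13 = 1.67358 × 10^-13 m⁻¹
v² = GM (2/r − 1/a) = 890.012 m²/s²
v = 29.8331 m/s ≈ 29.83 m/s

Final answer: 29.83 m/s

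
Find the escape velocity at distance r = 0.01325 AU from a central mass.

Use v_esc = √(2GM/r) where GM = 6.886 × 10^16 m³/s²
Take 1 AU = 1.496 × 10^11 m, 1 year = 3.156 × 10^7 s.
r = 0.01325 AU = 1.9822 × 10^9 m
GM = 6.886 × 10^16 m³/s²
2GM/r = 2 × (6.886 × 10^16) / (1.9822 × 10^9) = 6.94784 × 10^7 m²/s²
v_esc = √(2GM/r) = 8335.37 m/s ≈ 1.758 AU/year

Final answer: 1.758 AU/year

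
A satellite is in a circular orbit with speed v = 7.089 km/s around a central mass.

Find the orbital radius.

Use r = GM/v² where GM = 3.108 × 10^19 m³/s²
v = 7.089 km/s = 7089 m/s
GM = 3.108 × 10^19 m³/s²
v² = 5.02539 × 10^7 m²/s²
r = GM/v² = (3.108 × 10^19) / (5.02539 × 10^7) = 6.18459 × 10^11 m ≈ 618.5 Gm

Final answer: 618.5 Gm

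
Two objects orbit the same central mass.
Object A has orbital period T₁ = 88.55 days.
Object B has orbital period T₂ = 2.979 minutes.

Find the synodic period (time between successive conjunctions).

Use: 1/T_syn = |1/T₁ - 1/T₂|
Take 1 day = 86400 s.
T₁ = 88.55 days = 7.65072 × 10^6 s
T₂ = 2.979 minutes = 178.74 s
1/T₁ = 1.30707 × 10^-7 s⁻¹
1/T₂ = 0.00559472 s⁻¹
|1/T₁ − 1/T₂| = 0.00559459 s⁻¹
T_syn = 1 / |1/T₁ − 1/T₂| = 178.744 s ≈ 2.979 minutes

Final answer: T_syn = 2.979 minutes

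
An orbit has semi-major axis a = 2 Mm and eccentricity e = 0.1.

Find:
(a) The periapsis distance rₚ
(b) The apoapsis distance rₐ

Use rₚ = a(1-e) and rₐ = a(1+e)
a = 2 Mm = 2 × 10^6 m
e = 0.1:  1 − e = 0.9,  1 + e = 1.1
(a) rₚ = a(1 − e) = 2 × 10^6 m × 0.9 = 1.8 × 10^6 m ≈ 1.8 Mm
(b) rₐ = a(1 + e) = 2 × 10^6 m × 1.1 = 2.2 × 10^6 m ≈ 2.2 Mm

Final answer:
(a) rₚ = 1.8 Mm
(b) rₐ = 2.2 Mm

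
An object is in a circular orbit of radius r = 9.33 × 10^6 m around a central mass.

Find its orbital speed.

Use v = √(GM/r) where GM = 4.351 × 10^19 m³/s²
r = 9.33 × 10^6 m
GM = 4.351 × 10^19 m³/s²
GM/r = (4.351 × 10^19) / (9.33 × 10^6) = 4.66345 × 10^12 m²/s²
v = √(GM/r) = 2.1595 × 10^6 m/s ≈ 2160 km/s

Final answer: 2160 km/s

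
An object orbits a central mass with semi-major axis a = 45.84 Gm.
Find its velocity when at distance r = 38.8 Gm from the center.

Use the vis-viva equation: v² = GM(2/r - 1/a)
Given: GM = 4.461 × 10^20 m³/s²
a = 45.84 Gm = 4.584 × 10^10 m
r = 38.8 Gm = 3.88 × 10^10 m
GM = 4.461 × 10^20 m³/s²
2/r − 1/a = 5.15464 × 10^-11 − 2.1815 × 10^-11 = 2.97314 × 10^-11 m⁻¹
v² = GM (2/r − 1/a) = 1.32632 × 10^10 m²/s²
v = 115166 m/s ≈ 115.2 km/s

Final answer: 115.2 km/s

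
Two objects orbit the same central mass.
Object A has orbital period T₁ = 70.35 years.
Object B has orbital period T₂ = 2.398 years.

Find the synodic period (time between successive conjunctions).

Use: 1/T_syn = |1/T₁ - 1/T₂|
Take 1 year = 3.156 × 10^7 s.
T₁ = 70.35 years = 2.22025 × 10^9 s
T₂ = 2.398 years = 7.56809 × 10^7 s
1/T₁ = 4.50401 × 10^-10 s⁻¹
1/T₂ = 1.32134 × 10^-8 s⁻¹
|1/T₁ − 1/T₂| = 1.2763 × 10^-8 s⁻¹
T_syn = 1 / |1/T₁ − 1/T₂| = 7.83516 × 10^7 s ≈ 2.483 years

Final answer: T_syn = 2.483 years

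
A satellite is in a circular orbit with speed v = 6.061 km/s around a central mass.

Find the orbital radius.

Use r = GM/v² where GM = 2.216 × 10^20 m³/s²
v = 6.061 km/s = 6061 m/s
GM = 2.216 × 10^20 m³/s²
v² = 3.67357 × 10^7 m²/s²
r = GM/v² = (2.216 × 10^20) / (3.67357 × 10^7) = 6.03228 × 10^12 m ≈ 6.032 × 10^12 m

Final answer: 6.032 × 10^12 m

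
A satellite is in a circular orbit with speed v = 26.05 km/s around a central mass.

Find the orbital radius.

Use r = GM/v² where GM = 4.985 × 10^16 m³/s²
v = 26.05 km/s = 26050 m/s
GM = 4.985 × 10^16 m³/s²
v² = 6.78602 × 10^8 m²/s²
r = GM/v² = (4.985 × 10^16) / (6.78602 × 10^8) = 7.34598 × 10^7 m ≈ 7.346 × 10^7 m

Final answer: 7.346 × 10^7 m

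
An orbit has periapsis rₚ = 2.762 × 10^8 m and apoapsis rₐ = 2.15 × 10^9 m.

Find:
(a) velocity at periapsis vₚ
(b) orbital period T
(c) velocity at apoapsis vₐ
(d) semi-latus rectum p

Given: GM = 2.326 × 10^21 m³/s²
rₚ = 2.762 × 10^8 m
rₐ = 2.15 × 10^9 m
GM = 2.326 × 10^21 m³/s²
a = (rₚ + rₐ)/2 = 1.2131 × 10^9 m
e = (rₐ − rₚ)/(rₐ + rₚ) = (1.8738 × 10^9) / (2.4262 × 10^9) = 0.772319
(a) vₚ² = GM (2/rₚ − 1/a) = 2.326 × 10^21 × (7.24113 × 10^-9 − 8.24334 × 10^-10) = 1.49255 × 10^13 m²/s²;  vₚ = 3.86335 × 10^6 m/s ≈ 3863 km/s
(b) a³ = 1.78521 × 10^27 m³;  T = 2π √(a³/GM) = 2π × 876.073 s = 5504.53 s ≈ 1.529 hours
(c) vₐ² = GM (2/rₐ − 1/a) = 2.326 × 10^21 × (9.30233 × 10^-10 − 8.24334 × 10^-10) = 2.46319 × 10^11 m²/s²;  vₐ = 496306 m/s ≈ 496.3 km/s
(d) 1 − e² = 0.403524;  p = a(1 − e²) = 1.2131 × 10^9 × 0.403524 = 4.89514 × 10^8 m ≈ 4.895 × 10^8 m

Final answer:
(a) velocity at periapsis vₚ = 3863 km/s
(b) orbital period T = 1.529 hours
(c) velocity at apoapsis vₐ = 496.3 km/s
(d) semi-latus rectum p = 4.895 × 10^8 m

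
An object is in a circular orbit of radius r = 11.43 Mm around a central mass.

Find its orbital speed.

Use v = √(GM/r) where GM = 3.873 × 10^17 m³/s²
r = 11.43 Mm = 1.143 × 10^7 m
GM = 3.873 × 10^17 m³/s²
GM/r = (3.873 × 10^17) / (1.143 × 10^7) = 3.38845 × 10^10 m²/s²
v = √(GM/r) = 184077 m/s ≈ 184.1 km/s

Final answer: 184.1 km/s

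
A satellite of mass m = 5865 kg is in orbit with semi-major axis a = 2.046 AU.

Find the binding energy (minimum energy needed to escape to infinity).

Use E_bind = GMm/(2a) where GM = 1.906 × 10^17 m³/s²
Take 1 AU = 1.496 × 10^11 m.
a = 2.046 AU = 3.06082 × 10^11 m
GM = 1.906 × 10^17 m³/s²
m = 5865 kg
GMm = 1.906 × 10^17 × 5865 = 1.11787 × 10^21 m³·kg/s²
2a = 6.12163 × 10^11 m
E_bind = GMm/(2a) = 1.8261 × 10^9 J ≈ 1.826 GJ

Final answer: 1.826 GJ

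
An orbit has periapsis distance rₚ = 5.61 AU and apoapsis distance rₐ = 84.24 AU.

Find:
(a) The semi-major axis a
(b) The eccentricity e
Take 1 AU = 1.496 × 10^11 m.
rₚ = 5.61 AU = 8.39256 × 10^11 m
rₐ = 84.24 AU = 1.26023 × 10^13 m
(a) a = (rₚ + rₐ)/2 = 6.72078 × 10^12 m ≈ 44.92 AU
(b) e = (rₐ − rₚ)/(rₐ + rₚ) = (1.1763 × 10^13) / (1.34416 × 10^13) = 0.875125

Final answer:
(a) a = 44.92 AU
(b) e = 0.8751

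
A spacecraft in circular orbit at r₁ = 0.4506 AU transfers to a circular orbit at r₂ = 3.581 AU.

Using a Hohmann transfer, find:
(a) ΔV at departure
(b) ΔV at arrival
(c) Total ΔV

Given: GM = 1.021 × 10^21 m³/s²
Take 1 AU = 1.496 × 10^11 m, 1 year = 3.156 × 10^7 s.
r₁ = 0.4506 AU = 6.74098 × 10^10 m
r₂ = 3.581 AU = 5.35718 × 10^11 m
GM = 1.021 × 10^21 m³/s²
Transfer ellipse: a_t = (r₁ + r₂)/2 = 3.01564 × 10^11 m
Circular speed at r₁: v₁ = √(GM/r₁) = 123070 m/s
Transfer speed at r₁ (periapsis): v₁ₜ = √(GM(2/r₁ − 1/a_t)) = 164033 m/s
(a) ΔV₁ = v₁ₜ − v₁ = 40962.7 m/s ≈ 8.642 AU/year
Circular speed at r₂: v₂ = √(GM/r₂) = 43656.1 m/s
Transfer speed at r₂ (apoapsis): v₂ₜ = √(GM(2/r₂ − 1/a_t)) = 20640.3 m/s
(b) ΔV₂ = v₂ − v₂ₜ = 23015.8 m/s ≈ 4.855 AU/year
(c) ΔV_total = ΔV₁ + ΔV₂ = 63978.5 m/s ≈ 13.5 AU/year

Final answer:
(a) ΔV₁ = 8.642 AU/year
(b) ΔV₂ = 4.855 AU/year
(c) ΔV_total = 13.5 AU/year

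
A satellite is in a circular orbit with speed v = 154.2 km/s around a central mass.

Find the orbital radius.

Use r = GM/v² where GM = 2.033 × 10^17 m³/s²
v = 154.2 km/s = 154200 m/s
GM = 2.033 × 10^17 m³/s²
v² = 2.37776 × 10^10 m²/s²
r = GM/v² = (2.033 × 10^17) / (2.37776 × 10^10) = 8.55005 × 10^6 m ≈ 8.55 Mm

Final answer: 8.55 Mm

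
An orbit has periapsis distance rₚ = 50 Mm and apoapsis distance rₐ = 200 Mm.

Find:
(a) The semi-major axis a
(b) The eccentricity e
rₚ = 50 Mm = 5 × 10^7 m
rₐ = 200 Mm = 2 × 10^8 m
(a) a = (rₚ + rₐ)/2 = 1.25 × 10^8 m ≈ 125 Mm
(b) e = (rₐ − rₚ)/(rₐ + rₚ) = (1.5 × 10^8) / (2.5 × 10^8) = 0.6

Final answer:
(a) a = 125 Mm
(b) e = 0.6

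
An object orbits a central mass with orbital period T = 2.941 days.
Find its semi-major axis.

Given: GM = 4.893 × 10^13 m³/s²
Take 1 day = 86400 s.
T = 2.941 days = 254102 s
GM = 4.893 × 10^13 m³/s²
Kepler's third law: a³ = GM T² / (4π²)
T² = 6.4568 × 10^10 s²
a³ = (4.893 × 10^13) × (6.4568 × 10^10) / (4π²) = 8.00264 × 10^22 m³
a = (a³)^(1/3) = 4.30934 × 10^7 m ≈ 43.09 Mm

Final answer: 43.09 Mm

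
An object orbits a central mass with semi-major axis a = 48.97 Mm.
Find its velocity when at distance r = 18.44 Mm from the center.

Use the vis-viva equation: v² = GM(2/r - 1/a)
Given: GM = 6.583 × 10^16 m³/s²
a = 48.97 Mm = 4.897 × 10^7 m
r = 18.44 Mm = 1.844 × 10^7 m
GM = 6.583 × 10^16 m³/s²
2/r − 1/a = 1.0846 × 10^-7 − 2.04207 × 10^-8 = 8.80392 × 10^-8 m⁻¹
v² = GM (2/r − 1/a) = 5.79562 × 10^9 m²/s²
v = 76129 m/s ≈ 76.13 km/s

Final answer: 76.13 km/s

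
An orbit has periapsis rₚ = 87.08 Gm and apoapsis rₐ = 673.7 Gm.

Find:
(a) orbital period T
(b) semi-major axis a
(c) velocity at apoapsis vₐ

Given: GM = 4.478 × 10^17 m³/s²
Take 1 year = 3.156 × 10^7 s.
rₚ = 87.08 Gm = 8.708 × 10^10 m
rₐ = 673.7 Gm = 6.737 × 10^11 m
GM = 4.478 × 10^17 m³/s²
a = (rₚ + rₐ)/2 = 3.8039 × 10^11 m
e = (rₐ − rₚ)/(rₐ + rₚ) = (5.8662 × 10^11) / (7.6078 × 10^11) = 0.771077
(a) a³ = 5.50411 × 10^34 m³;  T = 2π √(a³/GM) = 2π × 3.50592 × 10^8 s = 2.20283 × 10^9 s ≈ 69.8 years
(b) a = 3.8039 × 10^11 m ≈ 380.4 Gm
(c) vₐ² = GM (2/rₐ − 1/a) = 4.478 × 10^17 × (2.96868 × 10^-12 − 2.62888 × 10^-12) = 152162 m²/s²;  vₐ = 390.08 m/s ≈ 390.1 m/s

Final answer:
(a) orbital period T = 69.8 years
(b) semi-major axis a = 380.4 Gm
(c) velocity at apoapsis vₐ = 390.1 m/s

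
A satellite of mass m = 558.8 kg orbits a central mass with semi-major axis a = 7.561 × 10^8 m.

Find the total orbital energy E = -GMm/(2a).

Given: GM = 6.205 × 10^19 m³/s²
a = 7.561 × 10^8 m
GM = 6.205 × 10^19 m³/s²
2a = 1.5122 × 10^9 m
GMm = 6.205 × 10^19 × 558.8 = 3.46735 × 10^22 m³·kg/s²
E = −GMm/(2a) = -2.29292 × 10^13 J ≈ -22.93 TJ

Final answer: -22.93 TJ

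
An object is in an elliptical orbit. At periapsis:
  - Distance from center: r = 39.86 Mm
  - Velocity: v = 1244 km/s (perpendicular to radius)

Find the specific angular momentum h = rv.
r = 39.86 Mm = 3.986 × 10^7 m
v = 1244 km/s = 1.244 × 10^6 m/s
h = rv = 3.986 × 10^7 × 1.244 × 10^6 = 4.95858 × 10^13 m²/s ≈ 4.959 × 10^13 m²/s

Final answer: h = 4.959 × 10^13 m²/s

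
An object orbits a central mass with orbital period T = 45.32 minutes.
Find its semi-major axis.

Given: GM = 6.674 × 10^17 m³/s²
T = 45.32 minutes = 2719.2 s
GM = 6.674 × 10^17 m³/s²
Kepler's third law: a³ = GM T² / (4π²)
T² = 7.39405 × 10^6 s²
a³ = (6.674 × 10^17) × (7.39405 × 10^6) / (4π²) = 1.25 × 10^23 m³
a = (a³)^(1/3) = 5 × 10^7 m ≈ 50 Mm

Final answer: 50 Mm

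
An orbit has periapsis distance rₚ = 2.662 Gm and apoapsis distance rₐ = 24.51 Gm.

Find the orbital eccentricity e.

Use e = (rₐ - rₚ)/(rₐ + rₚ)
rₚ = 2.662 Gm = 2.662 × 10^9 m
rₐ = 24.51 Gm = 2.451 × 10^10 m
rₐ − rₚ = 2.1848 × 10^10 m
rₐ + rₚ = 2.7172 × 10^10 m
e = (rₐ − rₚ)/(rₐ + rₚ) = 0.804063

Final answer: e = 0.8041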